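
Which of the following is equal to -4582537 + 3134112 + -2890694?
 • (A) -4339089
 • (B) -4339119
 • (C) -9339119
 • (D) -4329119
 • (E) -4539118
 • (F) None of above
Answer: B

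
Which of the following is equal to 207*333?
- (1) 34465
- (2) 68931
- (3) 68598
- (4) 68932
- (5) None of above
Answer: 2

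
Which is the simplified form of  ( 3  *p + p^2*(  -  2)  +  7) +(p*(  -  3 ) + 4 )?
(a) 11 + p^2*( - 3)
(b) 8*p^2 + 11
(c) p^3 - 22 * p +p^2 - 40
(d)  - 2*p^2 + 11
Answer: d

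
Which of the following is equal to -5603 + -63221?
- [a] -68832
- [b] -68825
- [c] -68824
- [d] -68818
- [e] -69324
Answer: c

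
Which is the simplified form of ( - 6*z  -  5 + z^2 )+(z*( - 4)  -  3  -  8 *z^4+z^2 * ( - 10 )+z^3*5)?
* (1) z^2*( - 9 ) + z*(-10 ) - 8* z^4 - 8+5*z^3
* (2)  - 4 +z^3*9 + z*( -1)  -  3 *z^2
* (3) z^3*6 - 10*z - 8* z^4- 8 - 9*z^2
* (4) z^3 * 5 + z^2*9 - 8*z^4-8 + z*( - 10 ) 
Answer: 1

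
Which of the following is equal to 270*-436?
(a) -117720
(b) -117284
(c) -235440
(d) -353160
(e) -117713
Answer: a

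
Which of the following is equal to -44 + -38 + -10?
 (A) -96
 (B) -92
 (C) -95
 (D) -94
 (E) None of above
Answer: B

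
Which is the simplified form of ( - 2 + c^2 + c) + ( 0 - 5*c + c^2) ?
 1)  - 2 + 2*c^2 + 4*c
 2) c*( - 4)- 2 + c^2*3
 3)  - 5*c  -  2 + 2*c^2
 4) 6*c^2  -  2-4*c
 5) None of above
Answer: 5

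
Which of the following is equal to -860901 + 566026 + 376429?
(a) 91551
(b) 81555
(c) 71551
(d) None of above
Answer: d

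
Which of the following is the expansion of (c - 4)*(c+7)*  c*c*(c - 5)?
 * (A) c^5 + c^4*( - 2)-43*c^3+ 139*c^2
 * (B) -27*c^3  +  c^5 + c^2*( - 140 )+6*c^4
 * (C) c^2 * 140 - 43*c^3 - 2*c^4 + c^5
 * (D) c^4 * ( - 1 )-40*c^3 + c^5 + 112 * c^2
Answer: C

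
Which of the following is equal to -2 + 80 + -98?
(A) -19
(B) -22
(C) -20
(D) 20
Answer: C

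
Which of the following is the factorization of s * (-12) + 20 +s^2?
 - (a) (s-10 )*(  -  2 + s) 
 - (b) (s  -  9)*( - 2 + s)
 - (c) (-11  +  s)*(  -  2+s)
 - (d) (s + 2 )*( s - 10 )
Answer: a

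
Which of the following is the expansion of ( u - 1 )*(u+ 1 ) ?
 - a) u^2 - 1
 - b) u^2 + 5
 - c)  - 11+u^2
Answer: a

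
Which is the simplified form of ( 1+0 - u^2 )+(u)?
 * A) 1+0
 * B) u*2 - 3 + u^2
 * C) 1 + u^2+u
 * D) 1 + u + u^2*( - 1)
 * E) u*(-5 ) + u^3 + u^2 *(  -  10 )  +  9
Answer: D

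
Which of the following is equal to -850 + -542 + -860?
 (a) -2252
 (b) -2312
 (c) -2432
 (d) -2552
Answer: a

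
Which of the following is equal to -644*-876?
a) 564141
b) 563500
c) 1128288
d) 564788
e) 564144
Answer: e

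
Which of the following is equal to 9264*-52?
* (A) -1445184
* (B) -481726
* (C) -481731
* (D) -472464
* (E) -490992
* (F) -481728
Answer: F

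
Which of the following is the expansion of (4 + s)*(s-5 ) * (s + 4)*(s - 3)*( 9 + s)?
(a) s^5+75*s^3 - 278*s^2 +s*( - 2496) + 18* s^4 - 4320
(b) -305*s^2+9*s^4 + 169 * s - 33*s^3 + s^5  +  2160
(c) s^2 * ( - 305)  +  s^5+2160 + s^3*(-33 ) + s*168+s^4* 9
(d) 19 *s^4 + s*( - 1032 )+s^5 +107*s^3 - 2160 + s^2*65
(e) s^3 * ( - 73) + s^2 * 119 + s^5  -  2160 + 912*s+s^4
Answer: c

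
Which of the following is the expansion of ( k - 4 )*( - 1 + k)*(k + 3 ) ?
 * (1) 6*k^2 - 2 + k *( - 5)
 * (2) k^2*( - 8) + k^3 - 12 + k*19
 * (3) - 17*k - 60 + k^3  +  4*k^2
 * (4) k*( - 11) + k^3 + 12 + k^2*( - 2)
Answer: 4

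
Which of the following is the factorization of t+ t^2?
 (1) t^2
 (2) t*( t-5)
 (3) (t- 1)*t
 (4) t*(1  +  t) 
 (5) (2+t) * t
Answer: 4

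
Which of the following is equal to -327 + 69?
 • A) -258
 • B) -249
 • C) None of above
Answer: A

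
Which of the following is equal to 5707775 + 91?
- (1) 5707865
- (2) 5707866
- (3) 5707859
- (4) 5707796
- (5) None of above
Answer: 2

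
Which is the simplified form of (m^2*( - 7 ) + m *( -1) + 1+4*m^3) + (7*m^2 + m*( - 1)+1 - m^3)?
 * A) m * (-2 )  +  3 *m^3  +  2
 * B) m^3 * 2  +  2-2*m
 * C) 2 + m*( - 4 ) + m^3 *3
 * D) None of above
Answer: A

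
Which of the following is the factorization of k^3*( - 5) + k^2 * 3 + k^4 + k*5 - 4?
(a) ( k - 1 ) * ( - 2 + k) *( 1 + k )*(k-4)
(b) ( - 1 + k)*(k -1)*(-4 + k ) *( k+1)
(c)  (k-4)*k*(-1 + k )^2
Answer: b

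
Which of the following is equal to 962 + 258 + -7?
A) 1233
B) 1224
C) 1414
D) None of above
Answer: D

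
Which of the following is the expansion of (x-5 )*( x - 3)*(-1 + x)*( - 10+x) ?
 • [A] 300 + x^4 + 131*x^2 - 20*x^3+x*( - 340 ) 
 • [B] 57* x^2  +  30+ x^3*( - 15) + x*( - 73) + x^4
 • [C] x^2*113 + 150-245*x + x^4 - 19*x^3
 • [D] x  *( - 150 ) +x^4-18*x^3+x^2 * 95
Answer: C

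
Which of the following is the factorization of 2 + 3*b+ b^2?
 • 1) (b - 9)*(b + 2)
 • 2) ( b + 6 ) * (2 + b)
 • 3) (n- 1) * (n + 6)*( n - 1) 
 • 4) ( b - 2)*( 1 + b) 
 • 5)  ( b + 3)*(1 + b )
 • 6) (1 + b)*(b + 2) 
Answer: 6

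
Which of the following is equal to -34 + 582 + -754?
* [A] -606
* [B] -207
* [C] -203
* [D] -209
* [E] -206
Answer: E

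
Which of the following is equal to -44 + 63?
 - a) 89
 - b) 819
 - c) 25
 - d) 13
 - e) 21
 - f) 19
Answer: f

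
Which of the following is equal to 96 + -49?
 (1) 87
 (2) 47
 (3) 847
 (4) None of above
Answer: 2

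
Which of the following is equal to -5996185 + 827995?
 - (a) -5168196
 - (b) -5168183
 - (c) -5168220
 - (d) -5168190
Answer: d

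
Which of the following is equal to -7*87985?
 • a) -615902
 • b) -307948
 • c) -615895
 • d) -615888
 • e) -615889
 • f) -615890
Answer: c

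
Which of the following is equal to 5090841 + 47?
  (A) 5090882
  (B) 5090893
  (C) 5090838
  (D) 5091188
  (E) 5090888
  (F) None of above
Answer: E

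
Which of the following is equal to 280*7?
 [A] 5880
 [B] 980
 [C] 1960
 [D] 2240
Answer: C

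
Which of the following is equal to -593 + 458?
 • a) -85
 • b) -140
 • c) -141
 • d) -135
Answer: d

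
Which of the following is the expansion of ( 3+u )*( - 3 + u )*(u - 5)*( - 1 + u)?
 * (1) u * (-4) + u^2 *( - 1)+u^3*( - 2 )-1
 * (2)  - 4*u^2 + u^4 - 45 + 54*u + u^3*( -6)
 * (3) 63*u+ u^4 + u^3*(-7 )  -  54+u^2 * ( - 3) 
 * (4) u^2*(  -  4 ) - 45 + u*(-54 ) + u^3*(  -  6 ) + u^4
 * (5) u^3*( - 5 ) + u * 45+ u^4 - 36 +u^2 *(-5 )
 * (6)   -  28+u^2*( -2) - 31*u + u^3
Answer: 2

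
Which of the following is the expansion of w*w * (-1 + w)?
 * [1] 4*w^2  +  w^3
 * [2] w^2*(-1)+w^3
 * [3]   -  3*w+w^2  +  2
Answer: 2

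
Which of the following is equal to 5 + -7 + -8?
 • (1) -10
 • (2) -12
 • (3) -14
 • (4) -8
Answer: 1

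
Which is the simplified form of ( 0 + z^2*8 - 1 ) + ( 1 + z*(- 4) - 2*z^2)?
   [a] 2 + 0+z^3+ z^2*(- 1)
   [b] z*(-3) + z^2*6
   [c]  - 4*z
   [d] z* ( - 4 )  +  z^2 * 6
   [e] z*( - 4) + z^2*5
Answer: d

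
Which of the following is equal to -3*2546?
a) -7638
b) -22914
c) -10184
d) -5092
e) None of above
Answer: a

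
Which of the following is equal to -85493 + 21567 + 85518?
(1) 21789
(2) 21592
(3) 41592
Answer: 2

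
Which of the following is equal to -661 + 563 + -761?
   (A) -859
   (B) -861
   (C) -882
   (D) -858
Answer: A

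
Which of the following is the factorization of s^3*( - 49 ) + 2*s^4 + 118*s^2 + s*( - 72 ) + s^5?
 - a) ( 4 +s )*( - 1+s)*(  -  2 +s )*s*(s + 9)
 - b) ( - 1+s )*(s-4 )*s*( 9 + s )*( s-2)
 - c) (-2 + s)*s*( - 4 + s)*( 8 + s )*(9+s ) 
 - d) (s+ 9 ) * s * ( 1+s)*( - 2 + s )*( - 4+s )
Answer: b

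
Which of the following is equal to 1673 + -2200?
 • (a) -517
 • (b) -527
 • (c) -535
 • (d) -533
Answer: b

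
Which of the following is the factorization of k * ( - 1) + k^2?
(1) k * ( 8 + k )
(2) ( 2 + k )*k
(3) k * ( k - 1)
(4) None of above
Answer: 3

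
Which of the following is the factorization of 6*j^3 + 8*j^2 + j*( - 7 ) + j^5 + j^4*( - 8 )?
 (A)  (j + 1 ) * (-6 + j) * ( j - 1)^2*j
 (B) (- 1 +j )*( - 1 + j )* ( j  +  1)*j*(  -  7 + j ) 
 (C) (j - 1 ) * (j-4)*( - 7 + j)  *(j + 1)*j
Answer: B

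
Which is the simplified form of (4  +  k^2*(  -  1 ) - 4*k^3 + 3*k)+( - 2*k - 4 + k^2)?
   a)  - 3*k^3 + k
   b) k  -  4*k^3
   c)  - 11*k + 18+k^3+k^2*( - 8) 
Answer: b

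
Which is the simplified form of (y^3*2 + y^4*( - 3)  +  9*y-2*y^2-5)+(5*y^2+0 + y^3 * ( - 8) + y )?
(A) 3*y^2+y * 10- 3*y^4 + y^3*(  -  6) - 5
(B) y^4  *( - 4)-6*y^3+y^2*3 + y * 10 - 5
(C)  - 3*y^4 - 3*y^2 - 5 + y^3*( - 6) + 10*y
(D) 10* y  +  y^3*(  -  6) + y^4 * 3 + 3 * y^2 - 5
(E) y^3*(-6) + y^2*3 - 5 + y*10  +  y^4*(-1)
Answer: A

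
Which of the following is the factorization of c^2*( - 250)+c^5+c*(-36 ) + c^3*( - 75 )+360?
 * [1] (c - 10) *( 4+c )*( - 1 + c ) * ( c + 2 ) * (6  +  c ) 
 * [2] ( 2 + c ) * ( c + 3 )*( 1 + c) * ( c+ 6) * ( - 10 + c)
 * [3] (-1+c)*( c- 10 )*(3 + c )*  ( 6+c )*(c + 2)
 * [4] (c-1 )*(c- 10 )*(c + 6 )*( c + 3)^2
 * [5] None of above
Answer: 3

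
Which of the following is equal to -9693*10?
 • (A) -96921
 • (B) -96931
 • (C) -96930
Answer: C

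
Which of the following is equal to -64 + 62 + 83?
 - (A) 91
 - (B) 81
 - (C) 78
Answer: B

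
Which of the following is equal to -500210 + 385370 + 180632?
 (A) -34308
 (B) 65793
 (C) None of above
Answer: C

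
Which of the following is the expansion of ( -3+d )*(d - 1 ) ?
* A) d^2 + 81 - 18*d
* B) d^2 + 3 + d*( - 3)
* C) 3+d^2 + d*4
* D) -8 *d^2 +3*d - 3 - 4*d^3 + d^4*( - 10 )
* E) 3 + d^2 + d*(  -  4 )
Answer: E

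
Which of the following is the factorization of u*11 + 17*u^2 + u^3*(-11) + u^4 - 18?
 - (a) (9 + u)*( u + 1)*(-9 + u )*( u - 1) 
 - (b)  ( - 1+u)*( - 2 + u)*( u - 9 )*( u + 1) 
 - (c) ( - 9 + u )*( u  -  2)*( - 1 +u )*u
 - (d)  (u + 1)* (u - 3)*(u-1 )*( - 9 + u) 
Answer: b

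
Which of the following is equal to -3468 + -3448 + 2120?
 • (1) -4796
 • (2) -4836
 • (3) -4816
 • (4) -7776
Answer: 1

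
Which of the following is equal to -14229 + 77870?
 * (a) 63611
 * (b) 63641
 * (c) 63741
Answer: b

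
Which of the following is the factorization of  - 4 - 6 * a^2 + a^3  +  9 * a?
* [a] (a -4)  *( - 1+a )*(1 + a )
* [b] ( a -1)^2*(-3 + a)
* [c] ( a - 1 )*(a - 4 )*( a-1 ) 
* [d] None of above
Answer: c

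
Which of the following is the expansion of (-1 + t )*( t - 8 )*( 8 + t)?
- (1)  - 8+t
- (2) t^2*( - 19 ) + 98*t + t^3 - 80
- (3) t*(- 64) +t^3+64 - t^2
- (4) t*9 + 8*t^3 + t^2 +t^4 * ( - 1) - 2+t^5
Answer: 3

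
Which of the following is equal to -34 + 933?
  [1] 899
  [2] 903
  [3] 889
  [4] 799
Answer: 1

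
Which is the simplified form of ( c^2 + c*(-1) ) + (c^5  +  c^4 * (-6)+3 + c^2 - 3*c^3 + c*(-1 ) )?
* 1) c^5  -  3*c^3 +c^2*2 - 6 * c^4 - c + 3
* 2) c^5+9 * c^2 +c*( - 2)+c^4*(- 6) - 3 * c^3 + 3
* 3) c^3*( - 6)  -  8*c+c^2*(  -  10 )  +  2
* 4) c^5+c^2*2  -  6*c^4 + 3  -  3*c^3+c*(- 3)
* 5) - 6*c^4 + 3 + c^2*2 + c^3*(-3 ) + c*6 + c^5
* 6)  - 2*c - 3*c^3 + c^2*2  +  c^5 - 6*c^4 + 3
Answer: 6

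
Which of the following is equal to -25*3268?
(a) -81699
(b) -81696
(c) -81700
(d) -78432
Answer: c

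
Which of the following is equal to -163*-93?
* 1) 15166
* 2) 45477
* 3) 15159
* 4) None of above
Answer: 3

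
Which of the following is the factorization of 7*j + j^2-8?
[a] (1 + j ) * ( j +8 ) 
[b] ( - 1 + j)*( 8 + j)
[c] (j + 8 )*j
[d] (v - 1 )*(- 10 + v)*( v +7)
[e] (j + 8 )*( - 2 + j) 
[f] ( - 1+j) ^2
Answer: b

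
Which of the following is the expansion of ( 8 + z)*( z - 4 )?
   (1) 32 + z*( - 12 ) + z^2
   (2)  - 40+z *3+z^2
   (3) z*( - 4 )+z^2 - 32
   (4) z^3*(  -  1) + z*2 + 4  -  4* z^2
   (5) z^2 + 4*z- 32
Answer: 5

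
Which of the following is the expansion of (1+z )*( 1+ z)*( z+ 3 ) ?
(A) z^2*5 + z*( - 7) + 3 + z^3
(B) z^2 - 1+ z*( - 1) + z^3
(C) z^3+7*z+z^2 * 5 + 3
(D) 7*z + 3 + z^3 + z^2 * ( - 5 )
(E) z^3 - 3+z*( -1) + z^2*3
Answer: C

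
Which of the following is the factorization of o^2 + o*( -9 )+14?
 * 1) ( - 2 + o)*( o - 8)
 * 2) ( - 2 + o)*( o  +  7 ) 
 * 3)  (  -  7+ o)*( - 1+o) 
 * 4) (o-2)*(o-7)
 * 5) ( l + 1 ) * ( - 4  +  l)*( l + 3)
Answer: 4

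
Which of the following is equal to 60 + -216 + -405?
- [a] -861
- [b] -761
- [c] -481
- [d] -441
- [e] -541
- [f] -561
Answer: f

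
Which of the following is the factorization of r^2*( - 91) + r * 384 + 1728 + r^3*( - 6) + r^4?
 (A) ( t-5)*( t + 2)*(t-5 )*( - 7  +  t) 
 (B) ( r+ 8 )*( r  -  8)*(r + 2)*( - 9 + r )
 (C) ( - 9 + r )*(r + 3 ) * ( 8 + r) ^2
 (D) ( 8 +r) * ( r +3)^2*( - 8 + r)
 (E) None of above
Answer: E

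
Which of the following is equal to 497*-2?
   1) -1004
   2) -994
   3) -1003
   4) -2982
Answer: 2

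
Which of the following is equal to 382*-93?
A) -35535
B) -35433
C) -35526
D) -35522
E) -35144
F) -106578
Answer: C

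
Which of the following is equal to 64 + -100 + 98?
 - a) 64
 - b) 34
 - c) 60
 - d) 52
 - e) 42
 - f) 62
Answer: f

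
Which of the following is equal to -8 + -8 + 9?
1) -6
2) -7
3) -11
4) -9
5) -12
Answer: 2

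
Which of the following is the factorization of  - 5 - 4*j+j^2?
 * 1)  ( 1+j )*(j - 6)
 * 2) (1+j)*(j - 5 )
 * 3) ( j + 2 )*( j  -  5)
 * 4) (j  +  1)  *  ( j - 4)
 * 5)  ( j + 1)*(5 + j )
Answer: 2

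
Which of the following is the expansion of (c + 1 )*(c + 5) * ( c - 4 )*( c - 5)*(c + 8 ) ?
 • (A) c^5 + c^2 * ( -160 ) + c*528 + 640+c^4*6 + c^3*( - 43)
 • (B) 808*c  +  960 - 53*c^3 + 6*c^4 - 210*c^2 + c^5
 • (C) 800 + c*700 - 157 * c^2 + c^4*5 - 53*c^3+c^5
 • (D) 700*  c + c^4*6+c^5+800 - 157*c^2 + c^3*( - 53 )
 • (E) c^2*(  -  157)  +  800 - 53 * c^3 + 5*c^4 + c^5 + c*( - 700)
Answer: C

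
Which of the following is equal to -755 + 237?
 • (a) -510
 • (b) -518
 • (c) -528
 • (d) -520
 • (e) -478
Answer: b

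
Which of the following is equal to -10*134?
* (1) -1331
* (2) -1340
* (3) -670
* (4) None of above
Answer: 2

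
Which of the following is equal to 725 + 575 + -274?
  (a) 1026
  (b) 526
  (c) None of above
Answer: a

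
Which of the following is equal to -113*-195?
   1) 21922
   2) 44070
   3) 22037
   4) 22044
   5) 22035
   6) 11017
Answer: 5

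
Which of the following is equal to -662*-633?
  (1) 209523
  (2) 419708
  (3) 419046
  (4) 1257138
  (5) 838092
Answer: 3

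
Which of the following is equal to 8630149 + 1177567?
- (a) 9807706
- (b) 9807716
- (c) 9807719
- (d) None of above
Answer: b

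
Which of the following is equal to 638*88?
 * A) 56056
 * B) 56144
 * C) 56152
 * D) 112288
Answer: B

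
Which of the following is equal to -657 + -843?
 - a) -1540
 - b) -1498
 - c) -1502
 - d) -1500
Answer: d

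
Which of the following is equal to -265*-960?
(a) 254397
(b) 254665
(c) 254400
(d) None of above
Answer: c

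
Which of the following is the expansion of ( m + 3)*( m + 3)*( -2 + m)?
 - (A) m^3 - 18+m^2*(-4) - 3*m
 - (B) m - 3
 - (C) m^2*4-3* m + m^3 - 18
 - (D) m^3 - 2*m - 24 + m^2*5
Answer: C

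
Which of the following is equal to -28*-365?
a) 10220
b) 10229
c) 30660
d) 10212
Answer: a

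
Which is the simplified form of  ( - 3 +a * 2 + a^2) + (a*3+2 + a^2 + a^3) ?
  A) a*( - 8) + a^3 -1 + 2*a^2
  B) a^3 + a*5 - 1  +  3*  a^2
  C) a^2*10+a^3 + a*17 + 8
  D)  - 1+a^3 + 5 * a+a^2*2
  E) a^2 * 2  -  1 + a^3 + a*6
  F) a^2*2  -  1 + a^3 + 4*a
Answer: D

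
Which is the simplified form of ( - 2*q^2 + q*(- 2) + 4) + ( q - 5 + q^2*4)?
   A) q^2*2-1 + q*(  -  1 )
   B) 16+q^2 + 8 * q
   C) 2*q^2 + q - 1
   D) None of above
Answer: A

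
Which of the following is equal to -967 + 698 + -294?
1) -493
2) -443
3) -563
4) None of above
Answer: 3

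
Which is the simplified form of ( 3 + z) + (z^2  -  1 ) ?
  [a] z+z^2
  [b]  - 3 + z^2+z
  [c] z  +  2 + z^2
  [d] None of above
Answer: c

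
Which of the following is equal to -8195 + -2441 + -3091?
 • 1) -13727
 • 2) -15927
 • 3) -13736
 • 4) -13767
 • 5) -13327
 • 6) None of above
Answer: 1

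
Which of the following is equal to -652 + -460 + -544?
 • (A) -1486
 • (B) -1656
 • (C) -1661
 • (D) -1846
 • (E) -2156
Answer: B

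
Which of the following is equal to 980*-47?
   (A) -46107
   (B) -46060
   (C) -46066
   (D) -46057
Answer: B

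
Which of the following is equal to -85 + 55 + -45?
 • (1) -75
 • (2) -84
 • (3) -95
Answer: 1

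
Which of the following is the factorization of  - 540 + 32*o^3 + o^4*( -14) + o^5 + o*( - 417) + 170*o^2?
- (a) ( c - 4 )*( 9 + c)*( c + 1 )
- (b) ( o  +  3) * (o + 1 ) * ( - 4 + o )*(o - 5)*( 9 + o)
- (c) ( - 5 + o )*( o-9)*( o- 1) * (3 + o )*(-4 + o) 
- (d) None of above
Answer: d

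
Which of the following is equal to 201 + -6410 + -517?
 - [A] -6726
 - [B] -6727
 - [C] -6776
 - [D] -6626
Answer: A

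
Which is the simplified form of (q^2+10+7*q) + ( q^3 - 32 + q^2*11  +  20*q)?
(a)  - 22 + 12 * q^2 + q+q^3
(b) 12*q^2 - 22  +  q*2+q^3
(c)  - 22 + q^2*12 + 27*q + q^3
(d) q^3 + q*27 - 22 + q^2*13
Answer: c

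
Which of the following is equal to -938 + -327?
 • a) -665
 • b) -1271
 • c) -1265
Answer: c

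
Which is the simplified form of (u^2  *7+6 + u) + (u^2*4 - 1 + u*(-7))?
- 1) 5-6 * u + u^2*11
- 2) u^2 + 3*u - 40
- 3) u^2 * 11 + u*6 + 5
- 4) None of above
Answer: 1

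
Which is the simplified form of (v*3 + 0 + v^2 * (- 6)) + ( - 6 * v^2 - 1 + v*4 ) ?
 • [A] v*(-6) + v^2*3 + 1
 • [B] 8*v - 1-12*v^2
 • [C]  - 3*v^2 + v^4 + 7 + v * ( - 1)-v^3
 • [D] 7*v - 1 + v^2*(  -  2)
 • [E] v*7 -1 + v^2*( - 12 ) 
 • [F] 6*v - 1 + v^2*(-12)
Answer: E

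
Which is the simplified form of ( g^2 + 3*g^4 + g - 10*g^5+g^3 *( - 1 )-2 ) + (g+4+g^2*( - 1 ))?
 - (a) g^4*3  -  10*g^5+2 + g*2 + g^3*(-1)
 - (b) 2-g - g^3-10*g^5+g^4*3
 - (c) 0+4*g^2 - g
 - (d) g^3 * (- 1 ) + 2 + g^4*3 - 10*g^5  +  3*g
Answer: a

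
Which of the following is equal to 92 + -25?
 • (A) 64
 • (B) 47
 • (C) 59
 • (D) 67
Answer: D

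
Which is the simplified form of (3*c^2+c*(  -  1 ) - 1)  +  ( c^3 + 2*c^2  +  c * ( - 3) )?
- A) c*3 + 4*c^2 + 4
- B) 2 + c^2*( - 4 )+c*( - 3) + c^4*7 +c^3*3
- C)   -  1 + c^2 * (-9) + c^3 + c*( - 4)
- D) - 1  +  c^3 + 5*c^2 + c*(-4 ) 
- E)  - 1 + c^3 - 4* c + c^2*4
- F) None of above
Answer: D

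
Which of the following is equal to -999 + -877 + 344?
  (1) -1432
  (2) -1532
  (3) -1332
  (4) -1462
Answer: 2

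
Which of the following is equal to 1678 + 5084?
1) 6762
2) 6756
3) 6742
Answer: 1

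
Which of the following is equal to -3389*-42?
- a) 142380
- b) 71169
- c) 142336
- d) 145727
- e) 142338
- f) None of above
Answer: e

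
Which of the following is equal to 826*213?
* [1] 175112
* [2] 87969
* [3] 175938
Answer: 3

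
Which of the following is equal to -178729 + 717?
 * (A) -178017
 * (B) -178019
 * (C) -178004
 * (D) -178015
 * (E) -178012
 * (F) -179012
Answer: E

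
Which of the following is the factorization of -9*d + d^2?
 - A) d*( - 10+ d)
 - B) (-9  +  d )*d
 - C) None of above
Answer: B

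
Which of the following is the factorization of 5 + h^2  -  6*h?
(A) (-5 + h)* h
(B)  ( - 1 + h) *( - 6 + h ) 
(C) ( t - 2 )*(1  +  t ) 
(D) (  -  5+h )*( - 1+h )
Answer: D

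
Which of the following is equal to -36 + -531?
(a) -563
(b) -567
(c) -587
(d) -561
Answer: b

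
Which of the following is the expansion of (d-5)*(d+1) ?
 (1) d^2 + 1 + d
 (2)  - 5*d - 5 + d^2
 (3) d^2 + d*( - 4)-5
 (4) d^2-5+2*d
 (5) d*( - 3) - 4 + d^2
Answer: 3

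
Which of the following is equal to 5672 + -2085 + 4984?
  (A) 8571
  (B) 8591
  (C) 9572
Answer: A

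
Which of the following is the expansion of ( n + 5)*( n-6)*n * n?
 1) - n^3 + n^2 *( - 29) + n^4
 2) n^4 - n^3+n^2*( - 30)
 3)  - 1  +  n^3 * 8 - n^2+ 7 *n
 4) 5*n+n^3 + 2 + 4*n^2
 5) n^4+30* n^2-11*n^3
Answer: 2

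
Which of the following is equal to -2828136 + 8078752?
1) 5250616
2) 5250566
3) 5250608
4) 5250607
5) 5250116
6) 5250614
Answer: 1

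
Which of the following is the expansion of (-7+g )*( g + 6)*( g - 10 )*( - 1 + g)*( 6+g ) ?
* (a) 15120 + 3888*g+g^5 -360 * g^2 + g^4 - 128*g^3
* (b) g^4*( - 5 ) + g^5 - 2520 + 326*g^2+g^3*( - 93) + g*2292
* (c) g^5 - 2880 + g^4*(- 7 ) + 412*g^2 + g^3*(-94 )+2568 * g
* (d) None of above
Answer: d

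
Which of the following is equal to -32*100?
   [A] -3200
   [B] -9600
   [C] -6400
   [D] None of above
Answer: A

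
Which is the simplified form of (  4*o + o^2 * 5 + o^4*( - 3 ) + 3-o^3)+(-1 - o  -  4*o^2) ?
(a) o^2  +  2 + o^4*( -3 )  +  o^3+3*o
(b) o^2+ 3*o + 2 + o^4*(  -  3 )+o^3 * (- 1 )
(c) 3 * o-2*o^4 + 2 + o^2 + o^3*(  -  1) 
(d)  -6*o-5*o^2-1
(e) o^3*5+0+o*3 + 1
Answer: b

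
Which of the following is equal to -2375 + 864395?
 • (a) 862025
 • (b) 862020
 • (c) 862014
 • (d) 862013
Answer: b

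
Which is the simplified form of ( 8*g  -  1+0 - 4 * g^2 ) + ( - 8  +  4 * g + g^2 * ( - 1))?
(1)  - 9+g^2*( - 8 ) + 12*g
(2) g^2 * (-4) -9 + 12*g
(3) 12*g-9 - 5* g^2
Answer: 3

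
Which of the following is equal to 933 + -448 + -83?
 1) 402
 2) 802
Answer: 1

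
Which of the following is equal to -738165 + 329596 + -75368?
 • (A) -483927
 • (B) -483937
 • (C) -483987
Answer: B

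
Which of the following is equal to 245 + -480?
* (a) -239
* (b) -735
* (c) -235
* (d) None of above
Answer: c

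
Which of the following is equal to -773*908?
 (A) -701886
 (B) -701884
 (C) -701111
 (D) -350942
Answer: B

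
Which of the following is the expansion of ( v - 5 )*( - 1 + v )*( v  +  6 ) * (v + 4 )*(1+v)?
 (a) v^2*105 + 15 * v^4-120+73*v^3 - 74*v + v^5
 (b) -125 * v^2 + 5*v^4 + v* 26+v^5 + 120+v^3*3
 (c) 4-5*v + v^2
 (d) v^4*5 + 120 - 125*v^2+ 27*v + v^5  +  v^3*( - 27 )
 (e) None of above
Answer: e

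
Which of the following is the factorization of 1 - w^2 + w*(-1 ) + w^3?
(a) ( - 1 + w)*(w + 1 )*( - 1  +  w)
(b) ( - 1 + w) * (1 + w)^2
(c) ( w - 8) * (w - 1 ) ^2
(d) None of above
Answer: a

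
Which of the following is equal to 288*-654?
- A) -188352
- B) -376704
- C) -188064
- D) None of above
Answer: A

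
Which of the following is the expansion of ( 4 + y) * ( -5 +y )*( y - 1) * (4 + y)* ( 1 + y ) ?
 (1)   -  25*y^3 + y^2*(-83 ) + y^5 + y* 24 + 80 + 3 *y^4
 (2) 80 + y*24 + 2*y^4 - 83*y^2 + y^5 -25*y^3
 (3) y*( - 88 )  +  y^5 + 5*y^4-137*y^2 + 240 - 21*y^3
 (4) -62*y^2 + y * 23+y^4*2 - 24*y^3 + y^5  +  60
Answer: 1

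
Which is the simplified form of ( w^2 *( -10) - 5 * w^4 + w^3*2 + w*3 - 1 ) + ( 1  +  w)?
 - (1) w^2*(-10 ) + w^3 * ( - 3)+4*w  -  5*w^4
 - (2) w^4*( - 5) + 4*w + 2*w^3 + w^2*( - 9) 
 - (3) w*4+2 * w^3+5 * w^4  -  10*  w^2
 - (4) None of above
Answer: 4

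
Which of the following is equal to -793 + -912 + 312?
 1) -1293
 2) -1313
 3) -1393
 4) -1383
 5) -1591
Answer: 3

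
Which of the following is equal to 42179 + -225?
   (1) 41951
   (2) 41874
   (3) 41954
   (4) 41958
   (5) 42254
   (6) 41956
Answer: 3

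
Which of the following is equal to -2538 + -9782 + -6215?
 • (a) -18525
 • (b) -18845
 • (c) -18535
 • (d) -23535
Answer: c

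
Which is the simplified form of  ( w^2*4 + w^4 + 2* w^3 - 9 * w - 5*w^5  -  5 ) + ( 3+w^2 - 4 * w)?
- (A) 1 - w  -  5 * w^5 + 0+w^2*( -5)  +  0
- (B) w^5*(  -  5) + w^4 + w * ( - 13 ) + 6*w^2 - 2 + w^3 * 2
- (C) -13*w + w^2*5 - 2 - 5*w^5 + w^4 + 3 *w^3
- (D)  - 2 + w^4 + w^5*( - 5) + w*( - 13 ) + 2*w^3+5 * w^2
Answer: D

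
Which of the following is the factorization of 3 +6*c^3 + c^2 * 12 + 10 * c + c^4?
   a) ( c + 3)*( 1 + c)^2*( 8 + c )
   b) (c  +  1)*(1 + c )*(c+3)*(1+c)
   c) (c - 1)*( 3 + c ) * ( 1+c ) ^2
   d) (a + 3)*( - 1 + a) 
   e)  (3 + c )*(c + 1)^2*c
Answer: b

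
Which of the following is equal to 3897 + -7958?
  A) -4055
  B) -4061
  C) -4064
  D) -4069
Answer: B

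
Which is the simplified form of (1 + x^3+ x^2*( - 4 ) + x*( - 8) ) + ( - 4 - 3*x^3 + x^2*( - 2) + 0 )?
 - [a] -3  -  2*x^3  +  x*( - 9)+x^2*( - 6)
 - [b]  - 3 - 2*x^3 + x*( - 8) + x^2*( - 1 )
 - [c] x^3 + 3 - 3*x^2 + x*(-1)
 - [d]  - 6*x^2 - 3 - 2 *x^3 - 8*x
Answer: d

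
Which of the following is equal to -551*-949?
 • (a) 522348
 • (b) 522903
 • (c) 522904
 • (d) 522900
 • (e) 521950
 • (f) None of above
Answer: f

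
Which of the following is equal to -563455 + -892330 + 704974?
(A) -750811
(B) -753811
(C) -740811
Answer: A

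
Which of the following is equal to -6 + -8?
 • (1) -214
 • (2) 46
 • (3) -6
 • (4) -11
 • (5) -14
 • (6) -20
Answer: 5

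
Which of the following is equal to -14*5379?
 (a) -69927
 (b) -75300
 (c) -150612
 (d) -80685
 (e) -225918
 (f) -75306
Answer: f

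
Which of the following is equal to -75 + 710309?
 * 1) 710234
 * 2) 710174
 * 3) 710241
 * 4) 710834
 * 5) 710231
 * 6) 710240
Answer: 1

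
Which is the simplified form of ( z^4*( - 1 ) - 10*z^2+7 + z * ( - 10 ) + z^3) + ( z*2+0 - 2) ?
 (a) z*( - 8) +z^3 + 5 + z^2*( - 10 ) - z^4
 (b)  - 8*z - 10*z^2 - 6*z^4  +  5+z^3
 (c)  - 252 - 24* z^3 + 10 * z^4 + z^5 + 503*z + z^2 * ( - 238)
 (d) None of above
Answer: a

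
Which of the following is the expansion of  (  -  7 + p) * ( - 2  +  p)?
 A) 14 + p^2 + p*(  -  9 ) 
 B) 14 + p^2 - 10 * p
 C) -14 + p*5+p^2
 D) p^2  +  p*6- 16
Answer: A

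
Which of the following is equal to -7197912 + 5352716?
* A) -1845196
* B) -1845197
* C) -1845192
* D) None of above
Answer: A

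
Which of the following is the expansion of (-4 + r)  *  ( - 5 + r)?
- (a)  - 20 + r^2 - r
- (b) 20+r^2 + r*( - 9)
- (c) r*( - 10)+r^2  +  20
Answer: b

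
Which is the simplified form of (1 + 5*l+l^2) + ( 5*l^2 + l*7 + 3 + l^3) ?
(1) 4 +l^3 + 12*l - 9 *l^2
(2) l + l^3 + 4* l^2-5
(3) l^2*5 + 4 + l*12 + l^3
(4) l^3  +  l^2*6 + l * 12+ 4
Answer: 4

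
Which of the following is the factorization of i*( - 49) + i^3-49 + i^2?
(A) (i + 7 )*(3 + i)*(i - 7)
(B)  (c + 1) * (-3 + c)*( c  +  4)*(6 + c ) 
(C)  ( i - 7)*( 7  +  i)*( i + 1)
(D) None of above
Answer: C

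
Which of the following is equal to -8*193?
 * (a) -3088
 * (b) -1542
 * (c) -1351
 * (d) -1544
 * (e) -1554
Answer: d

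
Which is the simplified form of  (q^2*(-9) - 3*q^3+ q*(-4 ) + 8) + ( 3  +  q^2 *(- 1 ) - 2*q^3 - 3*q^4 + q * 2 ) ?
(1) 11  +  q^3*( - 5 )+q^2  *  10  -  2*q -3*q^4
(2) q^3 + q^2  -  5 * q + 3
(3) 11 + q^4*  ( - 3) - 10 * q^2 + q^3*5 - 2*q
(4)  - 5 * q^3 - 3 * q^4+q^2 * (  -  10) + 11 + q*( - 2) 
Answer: 4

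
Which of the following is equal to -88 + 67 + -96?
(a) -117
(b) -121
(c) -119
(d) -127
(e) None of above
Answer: a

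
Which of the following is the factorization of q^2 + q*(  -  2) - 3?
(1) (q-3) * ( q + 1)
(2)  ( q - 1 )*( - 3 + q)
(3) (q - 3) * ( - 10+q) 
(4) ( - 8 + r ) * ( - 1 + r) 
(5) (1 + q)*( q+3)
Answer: 1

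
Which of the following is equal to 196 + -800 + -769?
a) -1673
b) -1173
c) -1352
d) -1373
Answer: d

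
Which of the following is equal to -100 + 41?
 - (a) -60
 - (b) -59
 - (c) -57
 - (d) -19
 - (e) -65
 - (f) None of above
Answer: b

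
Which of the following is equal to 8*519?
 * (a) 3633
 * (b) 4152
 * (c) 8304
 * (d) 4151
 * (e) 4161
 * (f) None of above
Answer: b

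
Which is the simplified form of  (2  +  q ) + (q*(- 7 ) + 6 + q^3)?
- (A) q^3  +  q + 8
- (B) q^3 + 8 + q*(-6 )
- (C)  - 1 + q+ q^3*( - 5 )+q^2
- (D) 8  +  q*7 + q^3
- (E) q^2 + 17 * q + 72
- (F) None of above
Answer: B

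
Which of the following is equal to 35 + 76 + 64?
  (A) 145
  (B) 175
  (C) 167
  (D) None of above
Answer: B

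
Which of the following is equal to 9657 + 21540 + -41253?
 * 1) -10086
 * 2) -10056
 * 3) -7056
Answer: 2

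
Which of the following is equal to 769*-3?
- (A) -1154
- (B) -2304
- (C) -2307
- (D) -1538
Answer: C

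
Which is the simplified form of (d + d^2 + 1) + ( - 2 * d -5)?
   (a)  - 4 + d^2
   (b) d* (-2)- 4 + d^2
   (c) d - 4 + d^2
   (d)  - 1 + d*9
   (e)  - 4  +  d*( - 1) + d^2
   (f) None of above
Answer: e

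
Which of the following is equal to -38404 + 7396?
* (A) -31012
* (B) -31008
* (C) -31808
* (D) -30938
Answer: B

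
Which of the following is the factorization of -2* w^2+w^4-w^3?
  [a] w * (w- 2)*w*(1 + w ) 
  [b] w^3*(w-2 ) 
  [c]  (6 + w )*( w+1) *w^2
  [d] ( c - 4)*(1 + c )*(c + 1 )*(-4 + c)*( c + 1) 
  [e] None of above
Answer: a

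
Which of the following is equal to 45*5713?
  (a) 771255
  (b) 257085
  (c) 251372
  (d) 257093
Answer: b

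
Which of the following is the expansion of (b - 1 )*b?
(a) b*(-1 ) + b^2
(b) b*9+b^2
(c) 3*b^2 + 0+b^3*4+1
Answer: a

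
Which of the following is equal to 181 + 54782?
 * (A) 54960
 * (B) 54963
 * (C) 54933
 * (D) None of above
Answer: B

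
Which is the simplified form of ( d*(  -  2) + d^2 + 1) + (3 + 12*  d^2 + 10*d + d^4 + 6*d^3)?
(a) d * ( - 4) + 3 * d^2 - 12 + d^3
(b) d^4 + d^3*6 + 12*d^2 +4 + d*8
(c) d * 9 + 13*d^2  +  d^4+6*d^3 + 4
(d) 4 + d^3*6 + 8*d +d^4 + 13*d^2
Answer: d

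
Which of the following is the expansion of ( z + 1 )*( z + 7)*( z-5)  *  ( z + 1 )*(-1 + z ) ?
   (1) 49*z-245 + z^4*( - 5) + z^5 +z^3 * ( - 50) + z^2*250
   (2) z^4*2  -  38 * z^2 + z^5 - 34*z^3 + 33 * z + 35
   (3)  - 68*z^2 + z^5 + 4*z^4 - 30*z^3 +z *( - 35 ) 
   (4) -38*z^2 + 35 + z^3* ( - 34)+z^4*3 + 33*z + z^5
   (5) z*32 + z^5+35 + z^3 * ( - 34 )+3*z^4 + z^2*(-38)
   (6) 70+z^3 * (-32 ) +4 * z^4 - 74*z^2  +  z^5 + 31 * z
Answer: 4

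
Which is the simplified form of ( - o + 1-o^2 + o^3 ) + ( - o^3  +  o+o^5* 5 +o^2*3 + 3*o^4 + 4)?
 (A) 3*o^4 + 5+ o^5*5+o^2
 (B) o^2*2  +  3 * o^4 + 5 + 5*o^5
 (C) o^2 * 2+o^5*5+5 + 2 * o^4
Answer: B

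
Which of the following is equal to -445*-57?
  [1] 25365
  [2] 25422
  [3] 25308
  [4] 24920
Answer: 1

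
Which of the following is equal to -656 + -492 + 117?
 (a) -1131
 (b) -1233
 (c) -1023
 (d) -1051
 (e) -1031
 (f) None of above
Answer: e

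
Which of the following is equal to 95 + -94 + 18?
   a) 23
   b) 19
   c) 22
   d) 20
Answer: b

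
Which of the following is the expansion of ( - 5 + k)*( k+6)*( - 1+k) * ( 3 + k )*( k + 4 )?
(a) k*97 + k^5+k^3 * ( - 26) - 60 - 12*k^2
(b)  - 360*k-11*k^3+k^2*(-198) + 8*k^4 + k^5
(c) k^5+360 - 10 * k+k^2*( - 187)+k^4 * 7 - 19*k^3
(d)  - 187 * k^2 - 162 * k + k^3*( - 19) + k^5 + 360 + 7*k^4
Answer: d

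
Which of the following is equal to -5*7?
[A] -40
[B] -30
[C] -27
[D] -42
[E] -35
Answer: E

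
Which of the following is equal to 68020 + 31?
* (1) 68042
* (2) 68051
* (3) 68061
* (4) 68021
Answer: 2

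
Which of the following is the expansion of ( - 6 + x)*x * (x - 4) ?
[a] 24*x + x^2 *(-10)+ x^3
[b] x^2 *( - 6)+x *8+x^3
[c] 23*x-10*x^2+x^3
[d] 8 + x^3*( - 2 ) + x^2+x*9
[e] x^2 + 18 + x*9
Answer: a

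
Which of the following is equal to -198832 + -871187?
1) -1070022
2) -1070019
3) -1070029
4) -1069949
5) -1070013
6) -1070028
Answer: 2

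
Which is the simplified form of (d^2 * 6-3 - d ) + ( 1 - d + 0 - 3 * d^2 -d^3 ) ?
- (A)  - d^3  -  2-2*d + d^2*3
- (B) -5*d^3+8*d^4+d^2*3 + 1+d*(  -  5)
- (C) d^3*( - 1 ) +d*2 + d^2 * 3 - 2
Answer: A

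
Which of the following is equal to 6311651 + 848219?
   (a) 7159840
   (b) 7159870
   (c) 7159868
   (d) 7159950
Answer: b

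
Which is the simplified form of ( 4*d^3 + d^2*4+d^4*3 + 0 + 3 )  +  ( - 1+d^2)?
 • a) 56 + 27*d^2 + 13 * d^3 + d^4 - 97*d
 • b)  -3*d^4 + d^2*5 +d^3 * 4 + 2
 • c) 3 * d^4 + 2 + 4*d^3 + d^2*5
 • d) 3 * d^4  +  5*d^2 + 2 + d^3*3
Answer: c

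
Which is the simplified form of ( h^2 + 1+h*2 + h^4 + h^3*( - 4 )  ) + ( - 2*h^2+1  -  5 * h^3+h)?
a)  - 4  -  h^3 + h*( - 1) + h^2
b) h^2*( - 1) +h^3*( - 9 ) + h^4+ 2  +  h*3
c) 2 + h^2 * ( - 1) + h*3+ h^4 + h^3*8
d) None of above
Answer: b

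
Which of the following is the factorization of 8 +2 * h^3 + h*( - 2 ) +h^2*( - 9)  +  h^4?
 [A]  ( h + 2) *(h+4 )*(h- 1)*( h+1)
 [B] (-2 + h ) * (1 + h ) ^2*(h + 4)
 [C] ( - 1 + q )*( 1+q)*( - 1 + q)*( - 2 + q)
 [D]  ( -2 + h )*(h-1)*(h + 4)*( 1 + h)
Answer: D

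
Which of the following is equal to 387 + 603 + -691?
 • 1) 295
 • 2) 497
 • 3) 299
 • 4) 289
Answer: 3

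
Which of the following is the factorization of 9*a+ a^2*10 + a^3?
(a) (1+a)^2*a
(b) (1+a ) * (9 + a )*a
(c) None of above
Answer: b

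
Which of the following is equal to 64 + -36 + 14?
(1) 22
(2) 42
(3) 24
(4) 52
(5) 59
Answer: 2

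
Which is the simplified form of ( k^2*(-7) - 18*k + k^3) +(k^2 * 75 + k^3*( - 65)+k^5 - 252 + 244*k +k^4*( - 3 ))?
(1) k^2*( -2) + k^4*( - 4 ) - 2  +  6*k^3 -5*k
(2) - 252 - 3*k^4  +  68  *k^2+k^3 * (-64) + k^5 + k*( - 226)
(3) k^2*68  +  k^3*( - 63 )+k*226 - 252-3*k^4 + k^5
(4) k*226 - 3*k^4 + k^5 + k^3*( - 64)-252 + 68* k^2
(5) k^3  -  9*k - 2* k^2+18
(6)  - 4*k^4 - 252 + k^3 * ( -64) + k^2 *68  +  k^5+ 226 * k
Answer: 4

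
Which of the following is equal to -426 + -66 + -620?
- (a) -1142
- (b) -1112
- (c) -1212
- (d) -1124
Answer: b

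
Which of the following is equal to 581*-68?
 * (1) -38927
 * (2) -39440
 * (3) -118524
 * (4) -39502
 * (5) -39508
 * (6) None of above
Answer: 5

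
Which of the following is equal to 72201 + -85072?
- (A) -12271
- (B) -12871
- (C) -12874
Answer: B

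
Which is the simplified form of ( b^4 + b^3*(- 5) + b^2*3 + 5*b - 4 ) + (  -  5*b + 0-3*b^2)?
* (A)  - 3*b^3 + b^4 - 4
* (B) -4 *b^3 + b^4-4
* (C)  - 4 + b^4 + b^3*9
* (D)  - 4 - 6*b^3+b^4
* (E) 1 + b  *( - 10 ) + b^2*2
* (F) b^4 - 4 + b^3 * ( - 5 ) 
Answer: F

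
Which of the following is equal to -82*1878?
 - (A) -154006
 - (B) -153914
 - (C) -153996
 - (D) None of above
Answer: C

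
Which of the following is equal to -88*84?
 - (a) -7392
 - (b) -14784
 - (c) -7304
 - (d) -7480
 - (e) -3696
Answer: a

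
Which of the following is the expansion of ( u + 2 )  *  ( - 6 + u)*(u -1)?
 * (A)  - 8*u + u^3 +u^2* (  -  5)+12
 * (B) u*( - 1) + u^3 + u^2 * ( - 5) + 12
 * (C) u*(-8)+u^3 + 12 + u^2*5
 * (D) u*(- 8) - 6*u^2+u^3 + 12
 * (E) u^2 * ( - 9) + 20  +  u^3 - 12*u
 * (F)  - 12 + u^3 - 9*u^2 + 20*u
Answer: A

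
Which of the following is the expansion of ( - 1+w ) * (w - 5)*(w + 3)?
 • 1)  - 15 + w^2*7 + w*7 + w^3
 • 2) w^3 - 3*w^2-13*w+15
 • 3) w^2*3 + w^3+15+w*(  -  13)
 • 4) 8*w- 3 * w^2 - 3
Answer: 2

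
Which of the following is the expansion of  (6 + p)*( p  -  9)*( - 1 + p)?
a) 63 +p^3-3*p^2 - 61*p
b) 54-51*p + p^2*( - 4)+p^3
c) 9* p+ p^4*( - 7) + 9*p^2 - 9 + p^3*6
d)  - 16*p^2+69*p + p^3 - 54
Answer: b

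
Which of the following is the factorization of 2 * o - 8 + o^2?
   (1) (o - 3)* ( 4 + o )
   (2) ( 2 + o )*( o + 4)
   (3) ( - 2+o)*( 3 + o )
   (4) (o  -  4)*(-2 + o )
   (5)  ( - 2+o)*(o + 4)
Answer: 5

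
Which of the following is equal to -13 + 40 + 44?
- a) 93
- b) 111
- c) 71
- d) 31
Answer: c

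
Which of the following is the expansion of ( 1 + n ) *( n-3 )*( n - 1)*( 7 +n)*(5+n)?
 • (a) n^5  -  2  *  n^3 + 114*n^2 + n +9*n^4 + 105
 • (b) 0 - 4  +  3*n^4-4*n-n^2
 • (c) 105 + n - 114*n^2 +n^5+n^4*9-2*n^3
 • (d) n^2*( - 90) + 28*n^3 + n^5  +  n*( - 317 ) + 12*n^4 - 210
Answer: c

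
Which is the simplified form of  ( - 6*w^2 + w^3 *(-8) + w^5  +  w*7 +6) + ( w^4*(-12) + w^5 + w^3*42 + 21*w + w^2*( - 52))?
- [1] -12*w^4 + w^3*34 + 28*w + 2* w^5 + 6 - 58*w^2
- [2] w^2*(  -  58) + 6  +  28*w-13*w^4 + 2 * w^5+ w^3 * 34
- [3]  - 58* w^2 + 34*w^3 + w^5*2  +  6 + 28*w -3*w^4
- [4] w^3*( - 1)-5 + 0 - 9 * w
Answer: 1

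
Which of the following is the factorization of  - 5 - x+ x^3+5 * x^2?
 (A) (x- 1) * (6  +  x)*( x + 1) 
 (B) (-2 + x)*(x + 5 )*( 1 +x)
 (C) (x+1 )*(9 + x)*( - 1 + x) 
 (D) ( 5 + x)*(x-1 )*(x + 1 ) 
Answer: D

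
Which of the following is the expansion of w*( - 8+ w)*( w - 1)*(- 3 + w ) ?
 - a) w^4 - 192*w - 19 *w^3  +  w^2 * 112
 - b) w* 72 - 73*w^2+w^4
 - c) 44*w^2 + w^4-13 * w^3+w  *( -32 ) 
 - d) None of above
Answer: d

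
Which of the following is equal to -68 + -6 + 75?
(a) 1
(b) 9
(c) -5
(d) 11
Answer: a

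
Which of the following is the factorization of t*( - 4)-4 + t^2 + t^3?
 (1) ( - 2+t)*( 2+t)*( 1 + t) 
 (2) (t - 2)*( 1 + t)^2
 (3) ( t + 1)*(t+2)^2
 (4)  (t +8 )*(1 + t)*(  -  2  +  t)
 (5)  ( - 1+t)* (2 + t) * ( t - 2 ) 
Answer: 1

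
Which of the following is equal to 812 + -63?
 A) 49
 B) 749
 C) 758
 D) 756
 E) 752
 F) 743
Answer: B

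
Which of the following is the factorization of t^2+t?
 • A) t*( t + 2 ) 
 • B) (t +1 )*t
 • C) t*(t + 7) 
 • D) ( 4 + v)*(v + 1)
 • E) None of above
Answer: B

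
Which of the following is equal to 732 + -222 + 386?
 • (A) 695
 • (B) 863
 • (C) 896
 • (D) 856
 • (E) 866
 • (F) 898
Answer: C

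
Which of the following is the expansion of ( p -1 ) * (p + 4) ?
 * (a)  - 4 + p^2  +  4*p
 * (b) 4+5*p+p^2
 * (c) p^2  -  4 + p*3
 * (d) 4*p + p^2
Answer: c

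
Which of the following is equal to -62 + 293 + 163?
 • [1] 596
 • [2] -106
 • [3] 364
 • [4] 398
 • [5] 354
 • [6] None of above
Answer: 6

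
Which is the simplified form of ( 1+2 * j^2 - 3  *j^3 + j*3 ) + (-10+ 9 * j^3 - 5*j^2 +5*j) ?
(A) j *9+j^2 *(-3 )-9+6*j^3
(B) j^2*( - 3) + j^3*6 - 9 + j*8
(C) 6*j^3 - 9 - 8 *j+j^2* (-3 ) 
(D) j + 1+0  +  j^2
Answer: B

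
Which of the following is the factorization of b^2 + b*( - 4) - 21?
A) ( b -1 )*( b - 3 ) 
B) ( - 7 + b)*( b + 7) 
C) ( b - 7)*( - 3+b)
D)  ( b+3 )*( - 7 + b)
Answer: D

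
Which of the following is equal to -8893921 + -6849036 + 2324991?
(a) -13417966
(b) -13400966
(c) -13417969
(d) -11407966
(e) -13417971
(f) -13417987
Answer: a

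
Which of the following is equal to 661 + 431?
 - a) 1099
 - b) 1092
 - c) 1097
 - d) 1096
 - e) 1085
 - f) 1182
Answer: b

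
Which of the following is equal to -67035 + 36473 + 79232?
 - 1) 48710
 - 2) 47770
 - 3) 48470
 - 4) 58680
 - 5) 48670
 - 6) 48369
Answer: 5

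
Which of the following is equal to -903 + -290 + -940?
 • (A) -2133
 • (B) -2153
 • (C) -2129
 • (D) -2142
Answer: A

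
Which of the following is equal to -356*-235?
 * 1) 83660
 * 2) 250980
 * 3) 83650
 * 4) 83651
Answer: 1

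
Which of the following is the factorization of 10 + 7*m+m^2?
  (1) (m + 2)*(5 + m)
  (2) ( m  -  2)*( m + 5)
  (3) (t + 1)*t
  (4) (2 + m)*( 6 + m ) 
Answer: 1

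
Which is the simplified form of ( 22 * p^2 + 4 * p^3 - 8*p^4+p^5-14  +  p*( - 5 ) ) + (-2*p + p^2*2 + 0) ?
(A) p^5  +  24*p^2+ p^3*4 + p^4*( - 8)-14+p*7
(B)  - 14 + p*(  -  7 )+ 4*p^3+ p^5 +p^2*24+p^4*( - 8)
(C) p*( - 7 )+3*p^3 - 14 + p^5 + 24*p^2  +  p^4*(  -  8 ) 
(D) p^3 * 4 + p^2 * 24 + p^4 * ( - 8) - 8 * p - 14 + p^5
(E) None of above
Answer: B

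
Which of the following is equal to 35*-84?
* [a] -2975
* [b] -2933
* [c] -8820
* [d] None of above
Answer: d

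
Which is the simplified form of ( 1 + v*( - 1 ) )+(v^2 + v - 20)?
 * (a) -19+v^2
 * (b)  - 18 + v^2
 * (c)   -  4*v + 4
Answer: a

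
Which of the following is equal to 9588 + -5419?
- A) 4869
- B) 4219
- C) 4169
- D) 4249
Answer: C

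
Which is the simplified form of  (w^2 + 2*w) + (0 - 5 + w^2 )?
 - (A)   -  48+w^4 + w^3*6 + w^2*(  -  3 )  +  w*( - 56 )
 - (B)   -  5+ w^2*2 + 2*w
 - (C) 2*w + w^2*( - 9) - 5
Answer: B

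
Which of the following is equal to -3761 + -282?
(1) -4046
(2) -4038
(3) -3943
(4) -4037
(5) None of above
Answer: 5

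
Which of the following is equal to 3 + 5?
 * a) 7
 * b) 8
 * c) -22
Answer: b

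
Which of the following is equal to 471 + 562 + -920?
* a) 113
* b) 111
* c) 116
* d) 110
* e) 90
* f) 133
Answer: a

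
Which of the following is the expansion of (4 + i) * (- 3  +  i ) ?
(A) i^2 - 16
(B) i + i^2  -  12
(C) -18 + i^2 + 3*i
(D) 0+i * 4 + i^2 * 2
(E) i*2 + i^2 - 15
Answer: B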